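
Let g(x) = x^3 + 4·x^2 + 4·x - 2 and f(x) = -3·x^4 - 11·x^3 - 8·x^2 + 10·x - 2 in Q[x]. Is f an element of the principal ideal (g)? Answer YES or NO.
In Q[x] the ideal (g) consists of all multiples of g, so f ∈ (g) iff g | f, i.e. iff the remainder of f on division by g is 0. Divide f by g (g is monic, so eliminate the leading term of the running remainder at each step):
  leading term -3·x^4: subtract (-3·x)·g(x) = -3·x^4 - 12·x^3 - 12·x^2 + 6·x, leaving x^3 + 4·x^2 + 4·x - 2
  leading term x^3: subtract (1)·g(x) = x^3 + 4·x^2 + 4·x - 2, leaving 0
The remainder is 0, so f(x) = g(x) · h(x) with h(x) = 1 - 3·x. Hence g | f, i.e. f ∈ (g).

Final answer: YES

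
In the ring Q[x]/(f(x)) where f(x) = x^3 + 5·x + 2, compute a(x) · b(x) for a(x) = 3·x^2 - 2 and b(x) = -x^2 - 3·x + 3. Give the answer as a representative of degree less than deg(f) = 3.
a · b ≡ 26·x^2 + 57·x + 12 (mod f(x))

First multiply in Q[x] without reducing: a · b = -3·x^4 - 9·x^3 + 11·x^2 + 6·x - 6. Now divide by f(x) = x^3 + 5·x + 2, eliminating the leading term at each step:
  leading term -3·x^4: subtract (-3·x)·f(x) = -3·x^4 - 15·x^2 - 6·x, leaving -9·x^3 + 26·x^2 + 12·x - 6
  leading term -9·x^3: subtract (-9)·f(x) = -9·x^3 - 45·x - 18, leaving 26·x^2 + 57·x + 12
The degree is now < 3, so this is the remainder. Hence a · b ≡ 26·x^2 + 57·x + 12 in Q[x]/(f).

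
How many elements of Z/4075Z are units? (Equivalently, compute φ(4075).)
Z/4075Z has φ(4075) = 3240 units

An element a ∈ Z/4075Z is a unit iff gcd(a, 4075) = 1, so the number of units is φ(4075). φ is multiplicative, with φ(p^e) = p^e − p^(e−1). Factorise 4075 = 5^2 · 163. Then
  φ(4075) = (5^2 − 5^1) · (163 − 1) = 20 · 162 = 3240.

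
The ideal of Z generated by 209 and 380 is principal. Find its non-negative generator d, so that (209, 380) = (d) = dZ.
In the PID Z, (a, b) is generated by gcd(a, b). Compute gcd(380, 209) with the extended Euclidean algorithm, tracking rows (r, s, t) with s·380 + t·209 = r:
  row A: (380, 1, 0)   [1·380 + 0·209 = 380]
  row B: (209, 0, 1)   [0·380 + 1·209 = 209]
  380 = 1·209 + 171   → row C = row A − 1·row B = (171, 1, −1)   [check: 1·380 − 1·209 = 171]
  209 = 1·171 + 38   → row D = row B − 1·row C = (38, −1, 2)   [check: −1·380 + 2·209 = 38]
  171 = 4·38 + 19   → row E = row C − 4·row D = (19, 5, −9)   [check: 5·380 − 9·209 = 19]
  38 = 2·19 + 0   → remainder 0, stop. gcd = 19 (last nonzero row E).
So gcd(209, 380) = 19, with Bézout identity 5·380 − 9·209 = 19. Containment (⊇): the Bézout identity exhibits 19 as an element of (209, 380), giving (19) ⊆ (209, 380). Containment (⊆): since 19 | 209 and 19 | 380 (209 = 19·11, 380 = 19·20), every Z-linear combination of 209 and 380 is divisible by 19, so (209, 380) ⊆ (19). Therefore (209, 380) = (19), d = 19.

Final answer: (209, 380) = (19); d = 19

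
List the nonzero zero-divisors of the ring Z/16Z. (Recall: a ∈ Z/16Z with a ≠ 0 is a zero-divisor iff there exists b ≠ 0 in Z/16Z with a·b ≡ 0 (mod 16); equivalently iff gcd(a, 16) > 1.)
nonzero zero-divisors of Z/16Z = {2, 4, 6, 8, 10, 12, 14}

An element a ∈ Z/16Z (with a ≠ 0) is a zero-divisor iff gcd(a, 16) > 1 (because a is a unit precisely when gcd(a, n) = 1, and in Z/nZ every nonzero, non-unit element is a zero-divisor). Scan a = 1, ..., 15 and keep those with gcd(a, 16) > 1:
  gcd(2, 16) = 2, gcd(4, 16) = 4, gcd(6, 16) = 2, gcd(8, 16) = 8, gcd(10, 16) = 2, gcd(12, 16) = 4, gcd(14, 16) = 2.
All other a ∈ {1, ..., 15} have gcd(a, 16) = 1 and are units. So the nonzero zero-divisors are exactly the 7 values of a appearing in this scan.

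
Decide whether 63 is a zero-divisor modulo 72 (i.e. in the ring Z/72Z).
gcd(63, 72) = 9 > 1, so 63 is not a unit in Z/72Z. In Z/nZ every nonzero non-unit is a zero-divisor: explicitly, take b = 72/gcd = 8 ≠ 0 (mod 72); then 63·8 = 504 = 7·72, i.e. 63·8 ≡ 0 (mod 72). So 63 is a zero-divisor.

Final answer: YES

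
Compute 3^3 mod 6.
Use repeated squaring. Binary(3) = 11. Walk through the bits of the exponent 3 left-to-right: at each bit after the leading one, square the running value, then multiply by 3 if the bit is 1 (always reducing mod 6):
  bit 1 = 1 (leading): start with 3.
  bit 2 = 1: square 3^2 = 9 ≡ 3; bit is 1, so multiply 3·3 = 9 ≡ 3 (mod 6).
Final value: 3^3 ≡ 3 (mod 6).

Final answer: 3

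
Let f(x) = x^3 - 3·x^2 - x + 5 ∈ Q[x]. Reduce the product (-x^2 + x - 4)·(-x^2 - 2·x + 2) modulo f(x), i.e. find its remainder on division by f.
First multiply in Q[x] without reducing: a · b = x^4 + x^3 + 10·x - 8. Now divide by f(x) = x^3 - 3·x^2 - x + 5, eliminating the leading term at each step:
  leading term x^4: subtract (x)·f(x) = x^4 - 3·x^3 - x^2 + 5·x, leaving 4·x^3 + x^2 + 5·x - 8
  leading term 4·x^3: subtract (4)·f(x) = 4·x^3 - 12·x^2 - 4·x + 20, leaving 13·x^2 + 9·x - 28
The degree is now < 3, so this is the remainder. Hence a · b ≡ 13·x^2 + 9·x - 28 in Q[x]/(f).

Final answer: a · b ≡ 13·x^2 + 9·x - 28 (mod f(x))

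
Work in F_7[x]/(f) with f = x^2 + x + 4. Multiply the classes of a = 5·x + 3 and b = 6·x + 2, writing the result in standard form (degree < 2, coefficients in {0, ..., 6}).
a · b ≡ 5·x + 5 (mod f(x))

Multiply as integer polynomials: a · b = 30·x^2 + 28·x + 6. Reducing coefficients mod 7: a · b ≡ 2·x^2 + 6. Now divide by f(x) = x^2 + x + 4 in F_7[x], eliminating the leading term at each step:
  leading term 2·x^2: subtract (2)·f(x) = 2·x^2 + 2·x + 1, leaving 5·x + 5 (coefficients mod 7)
The degree is now < 2, so this is the remainder. Hence a · b ≡ 5·x + 5 in F_7[x]/(f).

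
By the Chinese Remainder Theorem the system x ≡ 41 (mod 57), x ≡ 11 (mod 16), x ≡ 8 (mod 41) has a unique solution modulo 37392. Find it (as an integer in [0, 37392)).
The moduli 57, 16, 41 are pairwise coprime, so by the CRT there is a unique solution mod 57·16·41 = 37392.
Solve by successive substitution. Start with x ≡ 41 (mod 57).
  Combine with x ≡ 11 (mod 16): write x = 41 + 57·t and require 41 + 57·t ≡ 11 (mod 16), i.e. 57·t ≡ 11 − 41 ≡ 2 (mod 16). Since 57^(−1) ≡ 9 (mod 16) (57 ≡ 9 (mod 16)), t ≡ 9·2 ≡ 2 (mod 16). So x ≡ 41 + 57·2 = 155 (mod 912).
  Combine with x ≡ 8 (mod 41): write x = 155 + 912·t and require 155 + 912·t ≡ 8 (mod 41), i.e. 912·t ≡ 8 − 155 ≡ 17 (mod 41). Since 912^(−1) ≡ 37 (mod 41) (912 ≡ 10 (mod 41)), t ≡ 37·17 ≡ 14 (mod 41). So x ≡ 155 + 912·14 = 12923 (mod 37392).
Unique solution in [0, 37392): x = 12923.

Final answer: x ≡ 12923 (mod 37392); the representative in [0, 37392) is 12923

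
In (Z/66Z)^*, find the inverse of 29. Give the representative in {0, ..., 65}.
Apply the extended Euclidean algorithm to (66, 29), tracking rows (r, s, t) with s·66 + t·29 = r. Each division r_prev = q·r_cur + r_new produces the new row as (previous row) − q·(current row):
  row A: (66, 1, 0)   [1·66 + 0·29 = 66]
  row B: (29, 0, 1)   [0·66 + 1·29 = 29]
  66 = 2·29 + 8   → row C = row A − 2·row B = (8, 1, −2)   [check: 1·66 − 2·29 = 8]
  29 = 3·8 + 5   → row D = row B − 3·row C = (5, −3, 7)   [check: −3·66 + 7·29 = 5]
  8 = 1·5 + 3   → row E = row C − 1·row D = (3, 4, −9)   [check: 4·66 − 9·29 = 3]
  5 = 1·3 + 2   → row F = row D − 1·row E = (2, −7, 16)   [check: −7·66 + 16·29 = 2]
  3 = 1·2 + 1   → row G = row E − 1·row F = (1, 11, −25)   [check: 11·66 − 25·29 = 1]
  2 = 2·1 + 0   → remainder 0, stop. gcd = 1 (last nonzero row G).
The gcd is 1, so 29 is invertible mod 66. The last nonzero row gives 11·66 − 25·29 = 1, so t = −25. So 29^(−1) ≡ −25 ≡ 41 (mod 66). Verify: 29 · 41 = 1189 ≡ 1 (mod 66). ✓

Final answer: 29^(−1) ≡ 41 (mod 66)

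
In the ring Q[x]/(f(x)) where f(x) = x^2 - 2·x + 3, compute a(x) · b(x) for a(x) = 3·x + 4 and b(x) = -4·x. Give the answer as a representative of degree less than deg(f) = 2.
First multiply in Q[x] without reducing: a · b = -12·x^2 - 16·x. Now divide by f(x) = x^2 - 2·x + 3, eliminating the leading term at each step:
  leading term -12·x^2: subtract (-12)·f(x) = -12·x^2 + 24·x - 36, leaving 36 - 40·x
The degree is now < 2, so this is the remainder. Hence a · b ≡ 36 - 40·x in Q[x]/(f).

Final answer: a · b ≡ 36 - 40·x (mod f(x))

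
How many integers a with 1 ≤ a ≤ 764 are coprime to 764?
380

The number of a ∈ {1, ..., 764} with gcd(a, 764) = 1 is by definition Euler's totient φ(764). φ is multiplicative, with φ(p^e) = p^e − p^(e−1). Factorise 764 = 2^2 · 191. Then
  φ(764) = (2^2 − 2^1) · (191 − 1) = 2 · 190 = 380.
So there are 380 such integers.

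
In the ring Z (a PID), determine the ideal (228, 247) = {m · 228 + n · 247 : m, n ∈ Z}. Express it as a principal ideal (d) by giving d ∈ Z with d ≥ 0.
In the PID Z, (a, b) is generated by gcd(a, b). Compute gcd(247, 228) with the extended Euclidean algorithm, tracking rows (r, s, t) with s·247 + t·228 = r:
  row A: (247, 1, 0)   [1·247 + 0·228 = 247]
  row B: (228, 0, 1)   [0·247 + 1·228 = 228]
  247 = 1·228 + 19   → row C = row A − 1·row B = (19, 1, −1)   [check: 1·247 − 1·228 = 19]
  228 = 12·19 + 0   → remainder 0, stop. gcd = 19 (last nonzero row C).
So gcd(228, 247) = 19, with Bézout identity 1·247 − 1·228 = 19. Containment (⊇): the Bézout identity exhibits 19 as an element of (228, 247), giving (19) ⊆ (228, 247). Containment (⊆): since 19 | 228 and 19 | 247 (228 = 19·12, 247 = 19·13), every Z-linear combination of 228 and 247 is divisible by 19, so (228, 247) ⊆ (19). Therefore (228, 247) = (19), d = 19.

Final answer: (228, 247) = (19); d = 19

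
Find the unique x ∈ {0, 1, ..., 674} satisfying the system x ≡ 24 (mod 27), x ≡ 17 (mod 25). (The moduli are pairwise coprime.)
x ≡ 267 (mod 675); the representative in [0, 675) is 267

The moduli 27, 25 are pairwise coprime, so by the CRT there is a unique solution mod 27·25 = 675.
Solve by successive substitution. Start with x ≡ 24 (mod 27).
  Combine with x ≡ 17 (mod 25): write x = 24 + 27·t and require 24 + 27·t ≡ 17 (mod 25), i.e. 27·t ≡ 17 − 24 ≡ 18 (mod 25). Since 27^(−1) ≡ 13 (mod 25) (27 ≡ 2 (mod 25)), t ≡ 13·18 ≡ 9 (mod 25). So x ≡ 24 + 27·9 = 267 (mod 675).
Unique solution in [0, 675): x = 267.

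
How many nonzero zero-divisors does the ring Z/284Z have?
Z/284Z has 143 nonzero zero-divisors

In Z/284Z each nonzero element is either a unit (gcd with 284 is 1) or a zero-divisor (gcd > 1). The number of units is φ(284): factorise 284 = 2^2 · 71, so φ(284) = (2^2 − 2^1) · (71 − 1) = 2 · 70 = 140. The nonzero elements number 284 − 1 = 283. Hence the nonzero zero-divisors number 283 − 140 = 143.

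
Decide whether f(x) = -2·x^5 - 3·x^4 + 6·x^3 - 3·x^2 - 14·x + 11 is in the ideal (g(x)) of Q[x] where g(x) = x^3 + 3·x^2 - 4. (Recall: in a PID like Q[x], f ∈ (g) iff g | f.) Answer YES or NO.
In Q[x] the ideal (g) consists of all multiples of g, so f ∈ (g) iff g | f, i.e. iff the remainder of f on division by g is 0. Divide f by g (g is monic, so eliminate the leading term of the running remainder at each step):
  leading term -2·x^5: subtract (-2·x^2)·g(x) = -2·x^5 - 6·x^4 + 8·x^2, leaving 3·x^4 + 6·x^3 - 11·x^2 - 14·x + 11
  leading term 3·x^4: subtract (3·x)·g(x) = 3·x^4 + 9·x^3 - 12·x, leaving -3·x^3 - 11·x^2 - 2·x + 11
  leading term -3·x^3: subtract (-3)·g(x) = -3·x^3 - 9·x^2 + 12, leaving -2·x^2 - 2·x - 1
The remainder r(x) = -2·x^2 - 2·x - 1 ≠ 0 (and deg r < deg g), so g ∤ f, i.e. f ∉ (g).

Final answer: NO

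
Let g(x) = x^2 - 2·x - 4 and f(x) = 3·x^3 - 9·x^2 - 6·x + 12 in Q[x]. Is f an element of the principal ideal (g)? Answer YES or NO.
In Q[x] the ideal (g) consists of all multiples of g, so f ∈ (g) iff g | f, i.e. iff the remainder of f on division by g is 0. Divide f by g (g is monic, so eliminate the leading term of the running remainder at each step):
  leading term 3·x^3: subtract (3·x)·g(x) = 3·x^3 - 6·x^2 - 12·x, leaving -3·x^2 + 6·x + 12
  leading term -3·x^2: subtract (-3)·g(x) = -3·x^2 + 6·x + 12, leaving 0
The remainder is 0, so f(x) = g(x) · h(x) with h(x) = 3·x - 3. Hence g | f, i.e. f ∈ (g).

Final answer: YES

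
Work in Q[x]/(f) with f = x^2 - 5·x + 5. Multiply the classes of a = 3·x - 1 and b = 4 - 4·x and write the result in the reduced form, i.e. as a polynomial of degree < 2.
a · b ≡ 56 - 44·x (mod f(x))

First multiply in Q[x] without reducing: a · b = -12·x^2 + 16·x - 4. Now divide by f(x) = x^2 - 5·x + 5, eliminating the leading term at each step:
  leading term -12·x^2: subtract (-12)·f(x) = -12·x^2 + 60·x - 60, leaving 56 - 44·x
The degree is now < 2, so this is the remainder. Hence a · b ≡ 56 - 44·x in Q[x]/(f).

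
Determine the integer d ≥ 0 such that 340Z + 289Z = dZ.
In the PID Z, (a, b) is generated by gcd(a, b). Compute gcd(340, 289) with the extended Euclidean algorithm, tracking rows (r, s, t) with s·340 + t·289 = r:
  row A: (340, 1, 0)   [1·340 + 0·289 = 340]
  row B: (289, 0, 1)   [0·340 + 1·289 = 289]
  340 = 1·289 + 51   → row C = row A − 1·row B = (51, 1, −1)   [check: 1·340 − 1·289 = 51]
  289 = 5·51 + 34   → row D = row B − 5·row C = (34, −5, 6)   [check: −5·340 + 6·289 = 34]
  51 = 1·34 + 17   → row E = row C − 1·row D = (17, 6, −7)   [check: 6·340 − 7·289 = 17]
  34 = 2·17 + 0   → remainder 0, stop. gcd = 17 (last nonzero row E).
So gcd(340, 289) = 17, with Bézout identity 6·340 − 7·289 = 17. Containment (⊇): the Bézout identity exhibits 17 as an element of (340, 289), giving (17) ⊆ (340, 289). Containment (⊆): since 17 | 340 and 17 | 289 (340 = 17·20, 289 = 17·17), every Z-linear combination of 340 and 289 is divisible by 17, so (340, 289) ⊆ (17). Therefore (340, 289) = (17), d = 17.

Final answer: (340, 289) = (17); d = 17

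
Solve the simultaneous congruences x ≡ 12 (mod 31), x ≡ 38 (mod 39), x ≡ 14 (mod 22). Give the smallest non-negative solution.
The moduli 31, 39, 22 are pairwise coprime, so by the CRT there is a unique solution mod 31·39·22 = 26598.
Solve by successive substitution. Start with x ≡ 12 (mod 31).
  Combine with x ≡ 38 (mod 39): write x = 12 + 31·t and require 12 + 31·t ≡ 38 (mod 39), i.e. 31·t ≡ 38 − 12 ≡ 26 (mod 39). Since 31^(−1) ≡ 34 (mod 39), t ≡ 34·26 ≡ 26 (mod 39). So x ≡ 12 + 31·26 = 818 (mod 1209).
  Combine with x ≡ 14 (mod 22): write x = 818 + 1209·t and require 818 + 1209·t ≡ 14 (mod 22), i.e. 1209·t ≡ 14 − 818 ≡ 10 (mod 22). Since 1209^(−1) ≡ 21 (mod 22) (1209 ≡ 21 (mod 22)), t ≡ 21·10 ≡ 12 (mod 22). So x ≡ 818 + 1209·12 = 15326 (mod 26598).
Unique solution in [0, 26598): x = 15326.

Final answer: x ≡ 15326 (mod 26598); the representative in [0, 26598) is 15326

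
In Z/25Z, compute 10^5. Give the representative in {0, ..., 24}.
Use repeated squaring. Binary(5) = 101. Walk through the bits of the exponent 5 left-to-right: at each bit after the leading one, square the running value, then multiply by 10 if the bit is 1 (always reducing mod 25):
  bit 1 = 1 (leading): start with 10.
  bit 2 = 0: square 10^2 = 100 ≡ 0 (mod 25).
  bit 3 = 1: square 0^2 = 0; bit is 1, so multiply 0·10 = 0 (mod 25).
Final value: 10^5 ≡ 0 (mod 25).

Final answer: 0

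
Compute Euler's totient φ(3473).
φ is multiplicative, with φ(p^e) = p^e − p^(e−1). Factorise 3473 = 23 · 151. Then
  φ(3473) = (23 − 1) · (151 − 1) = 22 · 150 = 3300.

Final answer: φ(3473) = 3300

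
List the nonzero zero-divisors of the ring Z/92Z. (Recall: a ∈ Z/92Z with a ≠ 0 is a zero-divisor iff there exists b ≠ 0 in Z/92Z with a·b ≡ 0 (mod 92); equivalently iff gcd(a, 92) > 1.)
nonzero zero-divisors of Z/92Z = {2, 4, 6, 8, 10, 12, 14, 16, 18, 20, 22, 23, 24, 26, 28, 30, 32, 34, 36, 38, 40, 42, 44, 46, 48, 50, 52, 54, 56, 58, 60, 62, 64, 66, 68, 69, 70, 72, 74, 76, 78, 80, 82, 84, 86, 88, 90}

An element a ∈ Z/92Z (with a ≠ 0) is a zero-divisor iff gcd(a, 92) > 1 (because a is a unit precisely when gcd(a, n) = 1, and in Z/nZ every nonzero, non-unit element is a zero-divisor). Scan a = 1, ..., 91 and keep those with gcd(a, 92) > 1:
  gcd(2, 92) = 2, gcd(4, 92) = 4, gcd(6, 92) = 2, gcd(8, 92) = 4, gcd(10, 92) = 2, gcd(12, 92) = 4, gcd(14, 92) = 2, gcd(16, 92) = 4, gcd(18, 92) = 2, gcd(20, 92) = 4, gcd(22, 92) = 2, gcd(23, 92) = 23, gcd(24, 92) = 4, gcd(26, 92) = 2, gcd(28, 92) = 4, gcd(30, 92) = 2, gcd(32, 92) = 4, gcd(34, 92) = 2, gcd(36, 92) = 4, gcd(38, 92) = 2, gcd(40, 92) = 4, gcd(42, 92) = 2, gcd(44, 92) = 4, gcd(46, 92) = 46, gcd(48, 92) = 4, gcd(50, 92) = 2, gcd(52, 92) = 4, gcd(54, 92) = 2, gcd(56, 92) = 4, gcd(58, 92) = 2, gcd(60, 92) = 4, gcd(62, 92) = 2, gcd(64, 92) = 4, gcd(66, 92) = 2, gcd(68, 92) = 4, gcd(69, 92) = 23, gcd(70, 92) = 2, gcd(72, 92) = 4, gcd(74, 92) = 2, gcd(76, 92) = 4, gcd(78, 92) = 2, gcd(80, 92) = 4, gcd(82, 92) = 2, gcd(84, 92) = 4, gcd(86, 92) = 2, gcd(88, 92) = 4, gcd(90, 92) = 2.
All other a ∈ {1, ..., 91} have gcd(a, 92) = 1 and are units. So the nonzero zero-divisors are exactly the 47 values of a appearing in this scan.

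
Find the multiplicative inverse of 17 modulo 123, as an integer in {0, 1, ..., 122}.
17^(−1) ≡ 29 (mod 123)

Apply the extended Euclidean algorithm to (123, 17), tracking rows (r, s, t) with s·123 + t·17 = r. Each division r_prev = q·r_cur + r_new produces the new row as (previous row) − q·(current row):
  row A: (123, 1, 0)   [1·123 + 0·17 = 123]
  row B: (17, 0, 1)   [0·123 + 1·17 = 17]
  123 = 7·17 + 4   → row C = row A − 7·row B = (4, 1, −7)   [check: 1·123 − 7·17 = 4]
  17 = 4·4 + 1   → row D = row B − 4·row C = (1, −4, 29)   [check: −4·123 + 29·17 = 1]
  4 = 4·1 + 0   → remainder 0, stop. gcd = 1 (last nonzero row D).
The gcd is 1, so 17 is invertible mod 123. The last nonzero row gives −4·123 + 29·17 = 1, so t = 29. So 17^(−1) ≡ 29 (mod 123). Verify: 17 · 29 = 493 ≡ 1 (mod 123). ✓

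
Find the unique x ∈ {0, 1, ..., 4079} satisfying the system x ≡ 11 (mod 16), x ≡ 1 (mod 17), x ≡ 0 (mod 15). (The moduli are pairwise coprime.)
x ≡ 3435 (mod 4080); the representative in [0, 4080) is 3435

The moduli 16, 17, 15 are pairwise coprime, so by the CRT there is a unique solution mod 16·17·15 = 4080.
Solve by successive substitution. Start with x ≡ 11 (mod 16).
  Combine with x ≡ 1 (mod 17): write x = 11 + 16·t and require 11 + 16·t ≡ 1 (mod 17), i.e. 16·t ≡ 1 − 11 ≡ 7 (mod 17). Since 16^(−1) ≡ 16 (mod 17), t ≡ 16·7 ≡ 10 (mod 17). So x ≡ 11 + 16·10 = 171 (mod 272).
  Combine with x ≡ 0 (mod 15): write x = 171 + 272·t and require 171 + 272·t ≡ 0 (mod 15), i.e. 272·t ≡ 0 − 171 ≡ 9 (mod 15). Since 272^(−1) ≡ 8 (mod 15) (272 ≡ 2 (mod 15)), t ≡ 8·9 ≡ 12 (mod 15). So x ≡ 171 + 272·12 = 3435 (mod 4080).
Unique solution in [0, 4080): x = 3435.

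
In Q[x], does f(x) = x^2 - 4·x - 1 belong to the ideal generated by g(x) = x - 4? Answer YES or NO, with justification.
In Q[x] the ideal (g) consists of all multiples of g, so f ∈ (g) iff g | f, i.e. iff the remainder of f on division by g is 0. Divide f by g (g is monic, so eliminate the leading term of the running remainder at each step):
  leading term x^2: subtract (x)·g(x) = x^2 - 4·x, leaving -1
The remainder r(x) = -1 ≠ 0 (and deg r < deg g), so g ∤ f, i.e. f ∉ (g).

Final answer: NO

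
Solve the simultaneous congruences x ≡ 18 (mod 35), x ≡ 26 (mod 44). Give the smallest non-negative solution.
x ≡ 158 (mod 1540); the representative in [0, 1540) is 158

The moduli 35, 44 are pairwise coprime, so by the CRT there is a unique solution mod 35·44 = 1540.
Solve by successive substitution. Start with x ≡ 18 (mod 35).
  Combine with x ≡ 26 (mod 44): write x = 18 + 35·t and require 18 + 35·t ≡ 26 (mod 44), i.e. 35·t ≡ 26 − 18 ≡ 8 (mod 44). Since 35^(−1) ≡ 39 (mod 44), t ≡ 39·8 ≡ 4 (mod 44). So x ≡ 18 + 35·4 = 158 (mod 1540).
Unique solution in [0, 1540): x = 158.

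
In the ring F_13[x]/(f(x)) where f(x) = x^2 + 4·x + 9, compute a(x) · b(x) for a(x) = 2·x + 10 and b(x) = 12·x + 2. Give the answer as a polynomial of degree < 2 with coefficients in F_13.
Multiply as integer polynomials: a · b = 24·x^2 + 124·x + 20. Reducing coefficients mod 13: a · b ≡ 11·x^2 + 7·x + 7. Now divide by f(x) = x^2 + 4·x + 9 in F_13[x], eliminating the leading term at each step:
  leading term 11·x^2: subtract (11)·f(x) = 11·x^2 + 5·x + 8, leaving 2·x + 12 (coefficients mod 13)
The degree is now < 2, so this is the remainder. Hence a · b ≡ 2·x + 12 in F_13[x]/(f).

Final answer: a · b ≡ 2·x + 12 (mod f(x))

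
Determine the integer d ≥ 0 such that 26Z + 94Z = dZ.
(26, 94) = (2); d = 2

In the PID Z, (a, b) is generated by gcd(a, b). Compute gcd(94, 26) with the extended Euclidean algorithm, tracking rows (r, s, t) with s·94 + t·26 = r:
  row A: (94, 1, 0)   [1·94 + 0·26 = 94]
  row B: (26, 0, 1)   [0·94 + 1·26 = 26]
  94 = 3·26 + 16   → row C = row A − 3·row B = (16, 1, −3)   [check: 1·94 − 3·26 = 16]
  26 = 1·16 + 10   → row D = row B − 1·row C = (10, −1, 4)   [check: −1·94 + 4·26 = 10]
  16 = 1·10 + 6   → row E = row C − 1·row D = (6, 2, −7)   [check: 2·94 − 7·26 = 6]
  10 = 1·6 + 4   → row F = row D − 1·row E = (4, −3, 11)   [check: −3·94 + 11·26 = 4]
  6 = 1·4 + 2   → row G = row E − 1·row F = (2, 5, −18)   [check: 5·94 − 18·26 = 2]
  4 = 2·2 + 0   → remainder 0, stop. gcd = 2 (last nonzero row G).
So gcd(26, 94) = 2, with Bézout identity 5·94 − 18·26 = 2. Containment (⊇): the Bézout identity exhibits 2 as an element of (26, 94), giving (2) ⊆ (26, 94). Containment (⊆): since 2 | 26 and 2 | 94 (26 = 2·13, 94 = 2·47), every Z-linear combination of 26 and 94 is divisible by 2, so (26, 94) ⊆ (2). Therefore (26, 94) = (2), d = 2.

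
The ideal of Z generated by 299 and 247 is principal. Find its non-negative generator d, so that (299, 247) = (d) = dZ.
In the PID Z, (a, b) is generated by gcd(a, b). Compute gcd(299, 247) with the extended Euclidean algorithm, tracking rows (r, s, t) with s·299 + t·247 = r:
  row A: (299, 1, 0)   [1·299 + 0·247 = 299]
  row B: (247, 0, 1)   [0·299 + 1·247 = 247]
  299 = 1·247 + 52   → row C = row A − 1·row B = (52, 1, −1)   [check: 1·299 − 1·247 = 52]
  247 = 4·52 + 39   → row D = row B − 4·row C = (39, −4, 5)   [check: −4·299 + 5·247 = 39]
  52 = 1·39 + 13   → row E = row C − 1·row D = (13, 5, −6)   [check: 5·299 − 6·247 = 13]
  39 = 3·13 + 0   → remainder 0, stop. gcd = 13 (last nonzero row E).
So gcd(299, 247) = 13, with Bézout identity 5·299 − 6·247 = 13. Containment (⊇): the Bézout identity exhibits 13 as an element of (299, 247), giving (13) ⊆ (299, 247). Containment (⊆): since 13 | 299 and 13 | 247 (299 = 13·23, 247 = 13·19), every Z-linear combination of 299 and 247 is divisible by 13, so (299, 247) ⊆ (13). Therefore (299, 247) = (13), d = 13.

Final answer: (299, 247) = (13); d = 13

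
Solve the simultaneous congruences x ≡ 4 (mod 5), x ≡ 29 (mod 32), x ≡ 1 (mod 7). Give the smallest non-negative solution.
x ≡ 29 (mod 1120); the representative in [0, 1120) is 29

The moduli 5, 32, 7 are pairwise coprime, so by the CRT there is a unique solution mod 5·32·7 = 1120.
Solve by successive substitution. Start with x ≡ 4 (mod 5).
  Combine with x ≡ 29 (mod 32): write x = 4 + 5·t and require 4 + 5·t ≡ 29 (mod 32), i.e. 5·t ≡ 29 − 4 ≡ 25 (mod 32). Since 5^(−1) ≡ 13 (mod 32), t ≡ 13·25 ≡ 5 (mod 32). So x ≡ 4 + 5·5 = 29 (mod 160).
  Combine with x ≡ 1 (mod 7): write x = 29 + 160·t and require 29 + 160·t ≡ 1 (mod 7), i.e. 160·t ≡ 1 − 29 ≡ 0 (mod 7). Since 160^(−1) ≡ 6 (mod 7) (160 ≡ 6 (mod 7)), t ≡ 6·0 ≡ 0 (mod 7). So x ≡ 29 + 160·0 = 29 (mod 1120).
Unique solution in [0, 1120): x = 29.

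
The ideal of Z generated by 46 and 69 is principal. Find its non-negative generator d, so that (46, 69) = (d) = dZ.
In the PID Z, (a, b) is generated by gcd(a, b). Compute gcd(69, 46) with the extended Euclidean algorithm, tracking rows (r, s, t) with s·69 + t·46 = r:
  row A: (69, 1, 0)   [1·69 + 0·46 = 69]
  row B: (46, 0, 1)   [0·69 + 1·46 = 46]
  69 = 1·46 + 23   → row C = row A − 1·row B = (23, 1, −1)   [check: 1·69 − 1·46 = 23]
  46 = 2·23 + 0   → remainder 0, stop. gcd = 23 (last nonzero row C).
So gcd(46, 69) = 23, with Bézout identity 1·69 − 1·46 = 23. Containment (⊇): the Bézout identity exhibits 23 as an element of (46, 69), giving (23) ⊆ (46, 69). Containment (⊆): since 23 | 46 and 23 | 69 (46 = 23·2, 69 = 23·3), every Z-linear combination of 46 and 69 is divisible by 23, so (46, 69) ⊆ (23). Therefore (46, 69) = (23), d = 23.

Final answer: (46, 69) = (23); d = 23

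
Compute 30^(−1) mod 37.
Apply the extended Euclidean algorithm to (37, 30), tracking rows (r, s, t) with s·37 + t·30 = r. Each division r_prev = q·r_cur + r_new produces the new row as (previous row) − q·(current row):
  row A: (37, 1, 0)   [1·37 + 0·30 = 37]
  row B: (30, 0, 1)   [0·37 + 1·30 = 30]
  37 = 1·30 + 7   → row C = row A − 1·row B = (7, 1, −1)   [check: 1·37 − 1·30 = 7]
  30 = 4·7 + 2   → row D = row B − 4·row C = (2, −4, 5)   [check: −4·37 + 5·30 = 2]
  7 = 3·2 + 1   → row E = row C − 3·row D = (1, 13, −16)   [check: 13·37 − 16·30 = 1]
  2 = 2·1 + 0   → remainder 0, stop. gcd = 1 (last nonzero row E).
The gcd is 1, so 30 is invertible mod 37. The last nonzero row gives 13·37 − 16·30 = 1, so t = −16. So 30^(−1) ≡ −16 ≡ 21 (mod 37). Verify: 30 · 21 = 630 ≡ 1 (mod 37). ✓

Final answer: 30^(−1) ≡ 21 (mod 37)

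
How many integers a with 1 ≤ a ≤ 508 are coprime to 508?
The number of a ∈ {1, ..., 508} with gcd(a, 508) = 1 is by definition Euler's totient φ(508). φ is multiplicative, with φ(p^e) = p^e − p^(e−1). Factorise 508 = 2^2 · 127. Then
  φ(508) = (2^2 − 2^1) · (127 − 1) = 2 · 126 = 252.
So there are 252 such integers.

Final answer: 252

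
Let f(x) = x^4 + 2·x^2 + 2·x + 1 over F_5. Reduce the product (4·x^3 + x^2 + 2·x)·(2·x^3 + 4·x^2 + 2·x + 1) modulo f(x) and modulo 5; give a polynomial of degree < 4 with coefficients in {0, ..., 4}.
a · b ≡ 2·x^3 + x^2 + 4·x (mod f(x))

Multiply as integer polynomials: a · b = 8·x^6 + 18·x^5 + 16·x^4 + 14·x^3 + 5·x^2 + 2·x. Reducing coefficients mod 5: a · b ≡ 3·x^6 + 3·x^5 + x^4 + 4·x^3 + 2·x. Now divide by f(x) = x^4 + 2·x^2 + 2·x + 1 in F_5[x], eliminating the leading term at each step:
  leading term 3·x^6: subtract (3·x^2)·f(x) = 3·x^6 + x^4 + x^3 + 3·x^2, leaving 3·x^5 + 3·x^3 + 2·x^2 + 2·x (coefficients mod 5)
  leading term 3·x^5: subtract (3·x)·f(x) = 3·x^5 + x^3 + x^2 + 3·x, leaving 2·x^3 + x^2 + 4·x (coefficients mod 5)
The degree is now < 4, so this is the remainder. Hence a · b ≡ 2·x^3 + x^2 + 4·x in F_5[x]/(f).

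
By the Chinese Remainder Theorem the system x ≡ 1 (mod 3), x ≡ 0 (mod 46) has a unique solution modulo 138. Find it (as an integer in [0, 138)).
x ≡ 46 (mod 138); the representative in [0, 138) is 46

The moduli 3, 46 are pairwise coprime, so by the CRT there is a unique solution mod 3·46 = 138.
Solve by successive substitution. Start with x ≡ 1 (mod 3).
  Combine with x ≡ 0 (mod 46): write x = 1 + 3·t and require 1 + 3·t ≡ 0 (mod 46), i.e. 3·t ≡ 0 − 1 ≡ 45 (mod 46). Since 3^(−1) ≡ 31 (mod 46), t ≡ 31·45 ≡ 15 (mod 46). So x ≡ 1 + 3·15 = 46 (mod 138).
Unique solution in [0, 138): x = 46.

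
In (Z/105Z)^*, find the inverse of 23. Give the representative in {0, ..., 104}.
23^(−1) ≡ 32 (mod 105)

Apply the extended Euclidean algorithm to (105, 23), tracking rows (r, s, t) with s·105 + t·23 = r. Each division r_prev = q·r_cur + r_new produces the new row as (previous row) − q·(current row):
  row A: (105, 1, 0)   [1·105 + 0·23 = 105]
  row B: (23, 0, 1)   [0·105 + 1·23 = 23]
  105 = 4·23 + 13   → row C = row A − 4·row B = (13, 1, −4)   [check: 1·105 − 4·23 = 13]
  23 = 1·13 + 10   → row D = row B − 1·row C = (10, −1, 5)   [check: −1·105 + 5·23 = 10]
  13 = 1·10 + 3   → row E = row C − 1·row D = (3, 2, −9)   [check: 2·105 − 9·23 = 3]
  10 = 3·3 + 1   → row F = row D − 3·row E = (1, −7, 32)   [check: −7·105 + 32·23 = 1]
  3 = 3·1 + 0   → remainder 0, stop. gcd = 1 (last nonzero row F).
The gcd is 1, so 23 is invertible mod 105. The last nonzero row gives −7·105 + 32·23 = 1, so t = 32. So 23^(−1) ≡ 32 (mod 105). Verify: 23 · 32 = 736 ≡ 1 (mod 105). ✓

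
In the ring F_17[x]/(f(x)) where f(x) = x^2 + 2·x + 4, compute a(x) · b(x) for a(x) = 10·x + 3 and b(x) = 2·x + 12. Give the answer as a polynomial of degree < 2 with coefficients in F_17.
a · b ≡ x + 7 (mod f(x))

Multiply as integer polynomials: a · b = 20·x^2 + 126·x + 36. Reducing coefficients mod 17: a · b ≡ 3·x^2 + 7·x + 2. Now divide by f(x) = x^2 + 2·x + 4 in F_17[x], eliminating the leading term at each step:
  leading term 3·x^2: subtract (3)·f(x) = 3·x^2 + 6·x + 12, leaving x + 7 (coefficients mod 17)
The degree is now < 2, so this is the remainder. Hence a · b ≡ x + 7 in F_17[x]/(f).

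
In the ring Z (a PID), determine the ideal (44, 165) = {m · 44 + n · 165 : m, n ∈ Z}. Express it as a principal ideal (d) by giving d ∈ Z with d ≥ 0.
(44, 165) = (11); d = 11

In the PID Z, (a, b) is generated by gcd(a, b). Compute gcd(165, 44) with the extended Euclidean algorithm, tracking rows (r, s, t) with s·165 + t·44 = r:
  row A: (165, 1, 0)   [1·165 + 0·44 = 165]
  row B: (44, 0, 1)   [0·165 + 1·44 = 44]
  165 = 3·44 + 33   → row C = row A − 3·row B = (33, 1, −3)   [check: 1·165 − 3·44 = 33]
  44 = 1·33 + 11   → row D = row B − 1·row C = (11, −1, 4)   [check: −1·165 + 4·44 = 11]
  33 = 3·11 + 0   → remainder 0, stop. gcd = 11 (last nonzero row D).
So gcd(44, 165) = 11, with Bézout identity −1·165 + 4·44 = 11. Containment (⊇): the Bézout identity exhibits 11 as an element of (44, 165), giving (11) ⊆ (44, 165). Containment (⊆): since 11 | 44 and 11 | 165 (44 = 11·4, 165 = 11·15), every Z-linear combination of 44 and 165 is divisible by 11, so (44, 165) ⊆ (11). Therefore (44, 165) = (11), d = 11.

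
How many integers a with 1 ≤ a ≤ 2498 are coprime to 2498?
The number of a ∈ {1, ..., 2498} with gcd(a, 2498) = 1 is by definition Euler's totient φ(2498). φ is multiplicative, with φ(p^e) = p^e − p^(e−1). Factorise 2498 = 2 · 1249. Then
  φ(2498) = (2 − 1) · (1249 − 1) = 1 · 1248 = 1248.
So there are 1248 such integers.

Final answer: 1248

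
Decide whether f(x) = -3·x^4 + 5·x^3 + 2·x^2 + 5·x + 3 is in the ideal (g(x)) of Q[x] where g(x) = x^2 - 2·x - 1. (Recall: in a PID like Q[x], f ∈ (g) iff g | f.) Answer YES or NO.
NO

In Q[x] the ideal (g) consists of all multiples of g, so f ∈ (g) iff g | f, i.e. iff the remainder of f on division by g is 0. Divide f by g (g is monic, so eliminate the leading term of the running remainder at each step):
  leading term -3·x^4: subtract (-3·x^2)·g(x) = -3·x^4 + 6·x^3 + 3·x^2, leaving -x^3 - x^2 + 5·x + 3
  leading term -x^3: subtract (-x)·g(x) = -x^3 + 2·x^2 + x, leaving -3·x^2 + 4·x + 3
  leading term -3·x^2: subtract (-3)·g(x) = -3·x^2 + 6·x + 3, leaving -2·x
The remainder r(x) = -2·x ≠ 0 (and deg r < deg g), so g ∤ f, i.e. f ∉ (g).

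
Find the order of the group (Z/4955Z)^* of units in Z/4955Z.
(Z/4955Z)^* consists of the classes a with gcd(a, 4955) = 1, so its order is φ(4955). φ is multiplicative, with φ(p^e) = p^e − p^(e−1). Factorise 4955 = 5 · 991. Then
  φ(4955) = (5 − 1) · (991 − 1) = 4 · 990 = 3960.
Thus |(Z/4955Z)^*| = 3960.

Final answer: |(Z/4955Z)^*| = 3960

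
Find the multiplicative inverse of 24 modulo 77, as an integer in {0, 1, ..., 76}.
Apply the extended Euclidean algorithm to (77, 24), tracking rows (r, s, t) with s·77 + t·24 = r. Each division r_prev = q·r_cur + r_new produces the new row as (previous row) − q·(current row):
  row A: (77, 1, 0)   [1·77 + 0·24 = 77]
  row B: (24, 0, 1)   [0·77 + 1·24 = 24]
  77 = 3·24 + 5   → row C = row A − 3·row B = (5, 1, −3)   [check: 1·77 − 3·24 = 5]
  24 = 4·5 + 4   → row D = row B − 4·row C = (4, −4, 13)   [check: −4·77 + 13·24 = 4]
  5 = 1·4 + 1   → row E = row C − 1·row D = (1, 5, −16)   [check: 5·77 − 16·24 = 1]
  4 = 4·1 + 0   → remainder 0, stop. gcd = 1 (last nonzero row E).
The gcd is 1, so 24 is invertible mod 77. The last nonzero row gives 5·77 − 16·24 = 1, so t = −16. So 24^(−1) ≡ −16 ≡ 61 (mod 77). Verify: 24 · 61 = 1464 ≡ 1 (mod 77). ✓

Final answer: 24^(−1) ≡ 61 (mod 77)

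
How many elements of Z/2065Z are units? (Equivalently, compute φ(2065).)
Z/2065Z has φ(2065) = 1392 units

An element a ∈ Z/2065Z is a unit iff gcd(a, 2065) = 1, so the number of units is φ(2065). φ is multiplicative, with φ(p^e) = p^e − p^(e−1). Factorise 2065 = 5 · 7 · 59. Then
  φ(2065) = (5 − 1) · (7 − 1) · (59 − 1) = 4 · 6 · 58 = 1392.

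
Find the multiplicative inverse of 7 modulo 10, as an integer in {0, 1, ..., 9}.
7^(−1) ≡ 3 (mod 10)

Apply the extended Euclidean algorithm to (10, 7), tracking rows (r, s, t) with s·10 + t·7 = r. Each division r_prev = q·r_cur + r_new produces the new row as (previous row) − q·(current row):
  row A: (10, 1, 0)   [1·10 + 0·7 = 10]
  row B: (7, 0, 1)   [0·10 + 1·7 = 7]
  10 = 1·7 + 3   → row C = row A − 1·row B = (3, 1, −1)   [check: 1·10 − 1·7 = 3]
  7 = 2·3 + 1   → row D = row B − 2·row C = (1, −2, 3)   [check: −2·10 + 3·7 = 1]
  3 = 3·1 + 0   → remainder 0, stop. gcd = 1 (last nonzero row D).
The gcd is 1, so 7 is invertible mod 10. The last nonzero row gives −2·10 + 3·7 = 1, so t = 3. So 7^(−1) ≡ 3 (mod 10). Verify: 7 · 3 = 21 ≡ 1 (mod 10). ✓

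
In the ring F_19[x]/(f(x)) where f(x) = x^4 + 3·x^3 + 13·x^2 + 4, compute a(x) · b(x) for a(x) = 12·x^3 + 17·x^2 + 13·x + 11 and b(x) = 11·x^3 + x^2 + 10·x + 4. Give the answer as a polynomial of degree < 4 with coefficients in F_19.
a · b ≡ 14·x^3 + 7·x^2 + 4 (mod f(x))

Multiply as integer polynomials: a · b = 132·x^6 + 199·x^5 + 280·x^4 + 352·x^3 + 209·x^2 + 162·x + 44. Reducing coefficients mod 19: a · b ≡ 18·x^6 + 9·x^5 + 14·x^4 + 10·x^3 + 10·x + 6. Now divide by f(x) = x^4 + 3·x^3 + 13·x^2 + 4 in F_19[x], eliminating the leading term at each step:
  leading term 18·x^6: subtract (18·x^2)·f(x) = 18·x^6 + 16·x^5 + 6·x^4 + 15·x^2, leaving 12·x^5 + 8·x^4 + 10·x^3 + 4·x^2 + 10·x + 6 (coefficients mod 19)
  leading term 12·x^5: subtract (12·x)·f(x) = 12·x^5 + 17·x^4 + 4·x^3 + 10·x, leaving 10·x^4 + 6·x^3 + 4·x^2 + 6 (coefficients mod 19)
  leading term 10·x^4: subtract (10)·f(x) = 10·x^4 + 11·x^3 + 16·x^2 + 2, leaving 14·x^3 + 7·x^2 + 4 (coefficients mod 19)
The degree is now < 4, so this is the remainder. Hence a · b ≡ 14·x^3 + 7·x^2 + 4 in F_19[x]/(f).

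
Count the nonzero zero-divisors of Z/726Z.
In Z/726Z each nonzero element is either a unit (gcd with 726 is 1) or a zero-divisor (gcd > 1). The number of units is φ(726): factorise 726 = 2 · 3 · 11^2, so φ(726) = (2 − 1) · (3 − 1) · (11^2 − 11^1) = 1 · 2 · 110 = 220. The nonzero elements number 726 − 1 = 725. Hence the nonzero zero-divisors number 725 − 220 = 505.

Final answer: Z/726Z has 505 nonzero zero-divisors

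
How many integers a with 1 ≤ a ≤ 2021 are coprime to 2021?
1932

The number of a ∈ {1, ..., 2021} with gcd(a, 2021) = 1 is by definition Euler's totient φ(2021). φ is multiplicative, with φ(p^e) = p^e − p^(e−1). Factorise 2021 = 43 · 47. Then
  φ(2021) = (43 − 1) · (47 − 1) = 42 · 46 = 1932.
So there are 1932 such integers.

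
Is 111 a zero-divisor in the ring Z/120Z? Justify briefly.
YES

gcd(111, 120) = 3 > 1, so 111 is not a unit in Z/120Z. In Z/nZ every nonzero non-unit is a zero-divisor: explicitly, take b = 120/gcd = 40 ≠ 0 (mod 120); then 111·40 = 4440 = 37·120, i.e. 111·40 ≡ 0 (mod 120). So 111 is a zero-divisor.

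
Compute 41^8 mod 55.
16

Use repeated squaring. Binary(8) = 1000. Walk through the bits of the exponent 8 left-to-right: at each bit after the leading one, square the running value, then multiply by 41 if the bit is 1 (always reducing mod 55):
  bit 1 = 1 (leading): start with 41.
  bit 2 = 0: square 41^2 = 1681 ≡ 31 (mod 55).
  bit 3 = 0: square 31^2 = 961 ≡ 26 (mod 55).
  bit 4 = 0: square 26^2 = 676 ≡ 16 (mod 55).
Final value: 41^8 ≡ 16 (mod 55).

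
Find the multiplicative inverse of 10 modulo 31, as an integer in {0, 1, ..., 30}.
Apply the extended Euclidean algorithm to (31, 10), tracking rows (r, s, t) with s·31 + t·10 = r. Each division r_prev = q·r_cur + r_new produces the new row as (previous row) − q·(current row):
  row A: (31, 1, 0)   [1·31 + 0·10 = 31]
  row B: (10, 0, 1)   [0·31 + 1·10 = 10]
  31 = 3·10 + 1   → row C = row A − 3·row B = (1, 1, −3)   [check: 1·31 − 3·10 = 1]
  10 = 10·1 + 0   → remainder 0, stop. gcd = 1 (last nonzero row C).
The gcd is 1, so 10 is invertible mod 31. The last nonzero row gives 1·31 − 3·10 = 1, so t = −3. So 10^(−1) ≡ −3 ≡ 28 (mod 31). Verify: 10 · 28 = 280 ≡ 1 (mod 31). ✓

Final answer: 10^(−1) ≡ 28 (mod 31)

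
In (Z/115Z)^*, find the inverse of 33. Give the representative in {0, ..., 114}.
33^(−1) ≡ 7 (mod 115)

Apply the extended Euclidean algorithm to (115, 33), tracking rows (r, s, t) with s·115 + t·33 = r. Each division r_prev = q·r_cur + r_new produces the new row as (previous row) − q·(current row):
  row A: (115, 1, 0)   [1·115 + 0·33 = 115]
  row B: (33, 0, 1)   [0·115 + 1·33 = 33]
  115 = 3·33 + 16   → row C = row A − 3·row B = (16, 1, −3)   [check: 1·115 − 3·33 = 16]
  33 = 2·16 + 1   → row D = row B − 2·row C = (1, −2, 7)   [check: −2·115 + 7·33 = 1]
  16 = 16·1 + 0   → remainder 0, stop. gcd = 1 (last nonzero row D).
The gcd is 1, so 33 is invertible mod 115. The last nonzero row gives −2·115 + 7·33 = 1, so t = 7. So 33^(−1) ≡ 7 (mod 115). Verify: 33 · 7 = 231 ≡ 1 (mod 115). ✓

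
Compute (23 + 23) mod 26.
Both summands are already reduced mod 26. 23 + 23 = 46; 46 = 1·26 + 20, so (23 + 23) mod 26 = 20.

Final answer: 20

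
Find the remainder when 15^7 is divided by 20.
Use repeated squaring. Binary(7) = 111. Walk through the bits of the exponent 7 left-to-right: at each bit after the leading one, square the running value, then multiply by 15 if the bit is 1 (always reducing mod 20):
  bit 1 = 1 (leading): start with 15.
  bit 2 = 1: square 15^2 = 225 ≡ 5; bit is 1, so multiply 5·15 = 75 ≡ 15 (mod 20).
  bit 3 = 1: square 15^2 = 225 ≡ 5; bit is 1, so multiply 5·15 = 75 ≡ 15 (mod 20).
Final value: 15^7 ≡ 15 (mod 20).

Final answer: 15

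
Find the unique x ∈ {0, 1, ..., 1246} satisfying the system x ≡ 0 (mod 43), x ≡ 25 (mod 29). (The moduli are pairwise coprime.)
The moduli 43, 29 are pairwise coprime, so by the CRT there is a unique solution mod 43·29 = 1247.
Solve by successive substitution. Start with x ≡ 0 (mod 43).
  Combine with x ≡ 25 (mod 29): write x = 43·t and require 43·t ≡ 25 (mod 29). Since 43^(−1) ≡ 27 (mod 29) (43 ≡ 14 (mod 29)), t ≡ 27·25 ≡ 8 (mod 29). So x ≡ 43·8 = 344 (mod 1247).
Unique solution in [0, 1247): x = 344.

Final answer: x ≡ 344 (mod 1247); the representative in [0, 1247) is 344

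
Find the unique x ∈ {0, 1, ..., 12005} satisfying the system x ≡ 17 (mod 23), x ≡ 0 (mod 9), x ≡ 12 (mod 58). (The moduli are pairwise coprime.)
The moduli 23, 9, 58 are pairwise coprime, so by the CRT there is a unique solution mod 23·9·58 = 12006.
Solve by successive substitution. Start with x ≡ 17 (mod 23).
  Combine with x ≡ 0 (mod 9): write x = 17 + 23·t and require 17 + 23·t ≡ 0 (mod 9), i.e. 23·t ≡ 0 − 17 ≡ 1 (mod 9). Since 23^(−1) ≡ 2 (mod 9) (23 ≡ 5 (mod 9)), t ≡ 2·1 ≡ 2 (mod 9). So x ≡ 17 + 23·2 = 63 (mod 207).
  Combine with x ≡ 12 (mod 58): write x = 63 + 207·t and require 63 + 207·t ≡ 12 (mod 58), i.e. 207·t ≡ 12 − 63 ≡ 7 (mod 58). Since 207^(−1) ≡ 51 (mod 58) (207 ≡ 33 (mod 58)), t ≡ 51·7 ≡ 9 (mod 58). So x ≡ 63 + 207·9 = 1926 (mod 12006).
Unique solution in [0, 12006): x = 1926.

Final answer: x ≡ 1926 (mod 12006); the representative in [0, 12006) is 1926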